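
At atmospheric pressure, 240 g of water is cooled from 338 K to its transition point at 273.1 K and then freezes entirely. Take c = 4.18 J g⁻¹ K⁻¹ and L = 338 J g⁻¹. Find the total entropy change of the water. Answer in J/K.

Cooling step: ΔS₁ = m c ln(T_tr/T_i) = 240 × 4.18 × ln(273.1/338) = -213.9 J/K.
Phase change: ΔS₂ = −mL/T_tr = −240 × 338 / 273.1 = -297 J/K.
ΔS_total = (-213.9) + (-297) = -511 J/K.

ΔS = -511 J/K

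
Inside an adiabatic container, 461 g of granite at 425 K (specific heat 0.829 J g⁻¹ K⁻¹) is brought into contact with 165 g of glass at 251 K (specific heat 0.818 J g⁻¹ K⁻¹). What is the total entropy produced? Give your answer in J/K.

Energy balance: T_f = (m₁c₁T₁ + m₂c₂T₂)/(m₁c₁ + m₂c₂) = 379.59 K.
ΔS₁ = m₁c₁ ln(T_f/T₁) = 382.169 × ln(379.59/425) = -43.19 J/K.
ΔS₂ = m₂c₂ ln(T_f/T₂) = 134.97 × ln(379.59/251) = 55.83 J/K.
ΔS_total = -43.19 + 55.83 = 12.6 J/K.

ΔS_total = 12.6 J/K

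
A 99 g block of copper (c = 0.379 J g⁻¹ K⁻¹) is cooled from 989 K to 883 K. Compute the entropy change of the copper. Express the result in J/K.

ΔS = ∫dQ_rev/T = m c ln(T₂/T₁) = 99 × 0.379 × ln(883/989) = -4.25 J/K.

ΔS = -4.25 J/K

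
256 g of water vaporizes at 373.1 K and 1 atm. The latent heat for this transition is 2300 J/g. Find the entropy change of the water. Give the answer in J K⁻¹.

ΔS = 1580 J/K

Heat absorbed by the substance: Q = mL = 256 × 2300 = 588800 J.
At constant T, ΔS = Q_rev/T = 588800 / 373.1 = 1580 J/K.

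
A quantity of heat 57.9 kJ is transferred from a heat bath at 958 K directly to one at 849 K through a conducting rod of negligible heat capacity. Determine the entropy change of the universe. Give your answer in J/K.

ΔS_hot = −Q/T_H = −57900/958 = -60.44 J/K and ΔS_cold = +Q/T_C = 57900/849 = 68.2 J/K.
ΔS_total = -60.44 + 68.2 = 7.76 J/K, positive as the second law requires.

ΔS_total = 7.76 J/K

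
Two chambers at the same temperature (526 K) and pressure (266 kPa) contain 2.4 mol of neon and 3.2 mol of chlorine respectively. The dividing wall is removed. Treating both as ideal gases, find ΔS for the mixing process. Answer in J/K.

ΔS_mix = 31.8 J/K

Mole fractions: x_A = 2.4/5.6 = 0.429, x_B = 0.571.
ΔS_mix = −R(n_A ln x_A + n_B ln x_B) = −8.314 × (2.4 ln 0.429 + 3.2 ln 0.571) = 31.8 J/K.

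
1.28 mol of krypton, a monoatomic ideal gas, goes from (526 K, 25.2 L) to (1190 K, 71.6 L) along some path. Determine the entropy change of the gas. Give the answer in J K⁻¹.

Entropy is a state function: ΔS = nC_V ln(T₂/T₁) + nR ln(V₂/V₁), with C_V = 3R/2 = 12.47 J mol⁻¹ K⁻¹ for a monoatomic ideal gas.
ΔS = 1.28 × [12.47 × ln(1190/526) + 8.314 × ln(71.6/25.2)] = 24.1 J/K.

ΔS = 24.1 J/K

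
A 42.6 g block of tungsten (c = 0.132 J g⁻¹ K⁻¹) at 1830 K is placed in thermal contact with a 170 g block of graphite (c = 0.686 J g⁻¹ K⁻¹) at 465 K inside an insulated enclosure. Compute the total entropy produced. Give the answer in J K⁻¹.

Energy balance: T_f = (m₁c₁T₁ + m₂c₂T₂)/(m₁c₁ + m₂c₂) = 527.79 K.
ΔS₁ = m₁c₁ ln(T_f/T₁) = 5.6232 × ln(527.79/1830) = -6.992 J/K.
ΔS₂ = m₂c₂ ln(T_f/T₂) = 116.62 × ln(527.79/465) = 14.77 J/K.
ΔS_total = -6.992 + 14.77 = 7.78 J/K.

ΔS_total = 7.78 J/K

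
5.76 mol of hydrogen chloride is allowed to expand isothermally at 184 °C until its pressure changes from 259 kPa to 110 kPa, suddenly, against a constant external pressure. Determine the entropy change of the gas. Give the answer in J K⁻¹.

Entropy is a state function, so ΔS_gas depends only on the end states.
For an isothermal ideal gas ΔS_gas = nR ln(P₁/P₂) = 5.76 × 8.314 × ln(259/110) = 41 J/K.

ΔS_gas = 41 J/K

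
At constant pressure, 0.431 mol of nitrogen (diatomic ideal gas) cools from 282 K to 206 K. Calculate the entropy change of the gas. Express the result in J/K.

At constant pressure, ΔS = nC_p ln(T₂/T₁) with C_p = 7R/2 = 29.1 J mol⁻¹ K⁻¹.
ΔS = 0.431 × 29.1 × ln(206/282) = -3.94 J/K.

ΔS = -3.94 J/K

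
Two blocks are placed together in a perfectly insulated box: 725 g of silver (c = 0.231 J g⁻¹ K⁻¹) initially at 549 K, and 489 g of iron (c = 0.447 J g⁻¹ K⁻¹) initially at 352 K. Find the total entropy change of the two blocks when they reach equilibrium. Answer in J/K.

ΔS_total = 9.47 J/K

Energy balance: T_f = (m₁c₁T₁ + m₂c₂T₂)/(m₁c₁ + m₂c₂) = 437.46 K.
ΔS₁ = m₁c₁ ln(T_f/T₁) = 167.475 × ln(437.46/549) = -38.04 J/K.
ΔS₂ = m₂c₂ ln(T_f/T₂) = 218.583 × ln(437.46/352) = 47.51 J/K.
ΔS_total = -38.04 + 47.51 = 9.47 J/K.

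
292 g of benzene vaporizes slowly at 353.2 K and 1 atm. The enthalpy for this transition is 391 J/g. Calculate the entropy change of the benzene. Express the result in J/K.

ΔS = 323 J/K

Heat absorbed by the substance: Q = mL = 292 × 391 = 114172 J.
At constant T, ΔS = Q_rev/T = 114172 / 353.2 = 323 J/K.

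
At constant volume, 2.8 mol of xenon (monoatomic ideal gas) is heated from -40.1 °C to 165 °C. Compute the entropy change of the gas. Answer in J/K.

ΔS = 22 J/K

In kelvin: T₁ = 233.05 K, T₂ = 438.15 K. At constant volume, ΔS = nC_V ln(T₂/T₁) with C_V = 3R/2 = 12.47 J mol⁻¹ K⁻¹.
ΔS = 2.8 × 12.47 × ln(438.15/233.05) = 22 J/K.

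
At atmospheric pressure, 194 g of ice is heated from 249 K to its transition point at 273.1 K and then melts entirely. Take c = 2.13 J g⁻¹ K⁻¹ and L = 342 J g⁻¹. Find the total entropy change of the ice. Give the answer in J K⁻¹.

ΔS = 281 J/K

Warming step: ΔS₁ = m c ln(T_tr/T_i) = 194 × 2.13 × ln(273.1/249) = 38.18 J/K.
Phase change: ΔS₂ = +mL/T_tr = 194 × 342 / 273.1 = 242.9 J/K.
ΔS_total = (38.18) + (242.9) = 281 J/K.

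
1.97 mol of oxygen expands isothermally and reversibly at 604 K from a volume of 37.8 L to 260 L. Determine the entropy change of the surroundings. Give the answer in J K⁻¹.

ΔS_surr = -31.6 J/K

For an isothermal ideal gas ΔS_gas = nR ln(V₂/V₁) = 1.97 × 8.314 × ln(260/37.8) = 31.6 J/K.
The process is reversible, so ΔS_surr = −ΔS_gas = -31.6 J/K and ΔS_universe = 0.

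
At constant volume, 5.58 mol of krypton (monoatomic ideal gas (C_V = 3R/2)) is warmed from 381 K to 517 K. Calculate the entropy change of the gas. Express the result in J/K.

At constant volume, ΔS = nC_V ln(T₂/T₁) with C_V = 3R/2 = 12.47 J mol⁻¹ K⁻¹.
ΔS = 5.58 × 12.47 × ln(517/381) = 21.2 J/K.

ΔS = 21.2 J/K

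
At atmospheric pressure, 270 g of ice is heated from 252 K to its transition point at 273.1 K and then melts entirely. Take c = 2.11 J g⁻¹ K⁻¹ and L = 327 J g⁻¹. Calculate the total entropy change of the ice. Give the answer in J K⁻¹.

Warming step: ΔS₁ = m c ln(T_tr/T_i) = 270 × 2.11 × ln(273.1/252) = 45.81 J/K.
Phase change: ΔS₂ = +mL/T_tr = 270 × 327 / 273.1 = 323.3 J/K.
ΔS_total = (45.81) + (323.3) = 369 J/K.

ΔS = 369 J/K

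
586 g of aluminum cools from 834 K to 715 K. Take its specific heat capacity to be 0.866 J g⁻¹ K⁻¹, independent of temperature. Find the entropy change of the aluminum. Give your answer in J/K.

ΔS = ∫dQ_rev/T = m c ln(T₂/T₁) = 586 × 0.866 × ln(715/834) = -78.1 J/K.

ΔS = -78.1 J/K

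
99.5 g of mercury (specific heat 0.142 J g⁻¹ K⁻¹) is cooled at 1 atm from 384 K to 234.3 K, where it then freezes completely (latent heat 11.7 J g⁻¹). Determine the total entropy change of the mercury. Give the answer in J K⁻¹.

ΔS = -11.9 J/K

Cooling step: ΔS₁ = m c ln(T_tr/T_i) = 99.5 × 0.142 × ln(234.3/384) = -6.98 J/K.
Phase change: ΔS₂ = −mL/T_tr = −99.5 × 11.7 / 234.3 = -4.969 J/K.
ΔS_total = (-6.98) + (-4.969) = -11.9 J/K.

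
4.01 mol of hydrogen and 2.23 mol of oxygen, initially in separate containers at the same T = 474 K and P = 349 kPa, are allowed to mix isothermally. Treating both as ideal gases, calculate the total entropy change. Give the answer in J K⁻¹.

ΔS_mix = 33.8 J/K

Mole fractions: x_A = 4.01/6.24 = 0.643, x_B = 0.357.
ΔS_mix = −R(n_A ln x_A + n_B ln x_B) = −8.314 × (4.01 ln 0.643 + 2.23 ln 0.357) = 33.8 J/K.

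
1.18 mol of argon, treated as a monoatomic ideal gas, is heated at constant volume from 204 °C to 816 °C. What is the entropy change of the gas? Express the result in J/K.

In kelvin: T₁ = 477.15 K, T₂ = 1089.15 K. At constant volume, ΔS = nC_V ln(T₂/T₁) with C_V = 3R/2 = 12.47 J mol⁻¹ K⁻¹.
ΔS = 1.18 × 12.47 × ln(1089.15/477.15) = 12.1 J/K.

ΔS = 12.1 J/K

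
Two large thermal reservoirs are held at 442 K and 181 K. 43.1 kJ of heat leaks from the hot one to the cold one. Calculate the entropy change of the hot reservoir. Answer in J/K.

ΔS_hot = -97.5 J/K

The hot reservoir loses heat Q, so ΔS_hot = −Q/T_H = −43100/442 = -97.5 J/K.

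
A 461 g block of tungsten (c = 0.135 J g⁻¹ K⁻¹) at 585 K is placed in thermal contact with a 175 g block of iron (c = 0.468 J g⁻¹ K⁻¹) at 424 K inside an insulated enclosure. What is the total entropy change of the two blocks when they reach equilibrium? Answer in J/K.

Energy balance: T_f = (m₁c₁T₁ + m₂c₂T₂)/(m₁c₁ + m₂c₂) = 493.52 K.
ΔS₁ = m₁c₁ ln(T_f/T₁) = 62.235 × ln(493.52/585) = -10.58 J/K.
ΔS₂ = m₂c₂ ln(T_f/T₂) = 81.9 × ln(493.52/424) = 12.43 J/K.
ΔS_total = -10.58 + 12.43 = 1.85 J/K.

ΔS_total = 1.85 J/K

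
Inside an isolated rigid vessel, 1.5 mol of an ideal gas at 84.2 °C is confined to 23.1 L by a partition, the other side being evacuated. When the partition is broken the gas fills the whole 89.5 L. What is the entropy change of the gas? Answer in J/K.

ΔS_gas = 16.9 J/K

For an ideal gas in free expansion Q = 0 and W = 0, so T is unchanged.
Entropy is a state function; using a reversible isothermal path, ΔS_gas = nR ln(V₂/V₁) = 1.5 × 8.314 × ln(89.5/23.1) = 16.9 J/K.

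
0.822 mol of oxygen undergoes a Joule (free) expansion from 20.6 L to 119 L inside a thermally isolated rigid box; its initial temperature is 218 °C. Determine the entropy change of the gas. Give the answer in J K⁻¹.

ΔS_gas = 12 J/K

No heat is exchanged and no work is done, so the ideal-gas temperature stays constant.
Entropy is a state function; using a reversible isothermal path, ΔS_gas = nR ln(V₂/V₁) = 0.822 × 8.314 × ln(119/20.6) = 12 J/K.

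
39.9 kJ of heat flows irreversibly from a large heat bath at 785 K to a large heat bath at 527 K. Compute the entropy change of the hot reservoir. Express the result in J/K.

The hot reservoir loses heat Q, so ΔS_hot = −Q/T_H = −39900/785 = -50.8 J/K.

ΔS_hot = -50.8 J/K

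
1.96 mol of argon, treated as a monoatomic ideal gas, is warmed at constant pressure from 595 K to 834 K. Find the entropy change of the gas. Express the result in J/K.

At constant pressure, ΔS = nC_p ln(T₂/T₁) with C_p = 5R/2 = 20.79 J mol⁻¹ K⁻¹.
ΔS = 1.96 × 20.79 × ln(834/595) = 13.8 J/K.

ΔS = 13.8 J/K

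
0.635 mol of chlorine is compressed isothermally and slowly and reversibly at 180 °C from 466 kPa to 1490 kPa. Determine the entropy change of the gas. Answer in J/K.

ΔS_gas = -6.14 J/K

For an isothermal ideal gas ΔS_gas = nR ln(P₁/P₂) = 0.635 × 8.314 × ln(466/1490) = -6.14 J/K.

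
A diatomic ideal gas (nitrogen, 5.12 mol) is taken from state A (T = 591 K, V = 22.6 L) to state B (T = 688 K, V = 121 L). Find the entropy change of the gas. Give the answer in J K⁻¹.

Entropy is a state function: ΔS = nC_V ln(T₂/T₁) + nR ln(V₂/V₁), with C_V = 5R/2 = 20.79 J mol⁻¹ K⁻¹ for a diatomic ideal gas.
ΔS = 5.12 × [20.79 × ln(688/591) + 8.314 × ln(121/22.6)] = 87.6 J/K.

ΔS = 87.6 J/K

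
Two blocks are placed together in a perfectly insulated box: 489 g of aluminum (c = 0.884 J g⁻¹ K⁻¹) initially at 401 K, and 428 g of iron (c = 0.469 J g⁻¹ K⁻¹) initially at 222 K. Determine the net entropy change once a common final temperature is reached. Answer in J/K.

Energy balance: T_f = (m₁c₁T₁ + m₂c₂T₂)/(m₁c₁ + m₂c₂) = 344.24 K.
ΔS₁ = m₁c₁ ln(T_f/T₁) = 432.276 × ln(344.24/401) = -65.98 J/K.
ΔS₂ = m₂c₂ ln(T_f/T₂) = 200.732 × ln(344.24/222) = 88.05 J/K.
ΔS_total = -65.98 + 88.05 = 22.1 J/K.

ΔS_total = 22.1 J/K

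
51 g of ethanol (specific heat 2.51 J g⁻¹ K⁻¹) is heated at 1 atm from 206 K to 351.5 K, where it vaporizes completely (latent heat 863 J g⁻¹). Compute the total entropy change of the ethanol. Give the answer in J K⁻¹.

ΔS = 194 J/K

Warming step: ΔS₁ = m c ln(T_tr/T_i) = 51 × 2.51 × ln(351.5/206) = 68.4 J/K.
Phase change: ΔS₂ = +mL/T_tr = 51 × 863 / 351.5 = 125.2 J/K.
ΔS_total = (68.4) + (125.2) = 194 J/K.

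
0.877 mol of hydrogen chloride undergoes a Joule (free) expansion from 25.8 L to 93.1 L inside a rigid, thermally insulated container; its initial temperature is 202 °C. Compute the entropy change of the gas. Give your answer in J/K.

No heat is exchanged and no work is done, so the ideal-gas temperature stays constant.
Entropy is a state function; using a reversible isothermal path, ΔS_gas = nR ln(V₂/V₁) = 0.877 × 8.314 × ln(93.1/25.8) = 9.36 J/K.

ΔS_gas = 9.36 J/K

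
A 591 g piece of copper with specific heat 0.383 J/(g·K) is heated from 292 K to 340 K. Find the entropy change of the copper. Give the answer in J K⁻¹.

ΔS = 34.4 J/K

ΔS = ∫dQ_rev/T = m c ln(T₂/T₁) = 591 × 0.383 × ln(340/292) = 34.4 J/K.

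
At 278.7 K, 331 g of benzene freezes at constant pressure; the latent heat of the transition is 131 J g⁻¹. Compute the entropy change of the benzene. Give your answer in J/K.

ΔS = -156 J/K

Heat released by the substance: Q = −mL = −331 × 131 = −43361 J.
At constant T, ΔS = Q_rev/T = −43361 / 278.7 = -156 J/K.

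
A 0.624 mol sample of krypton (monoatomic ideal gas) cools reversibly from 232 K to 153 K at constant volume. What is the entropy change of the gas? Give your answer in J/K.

ΔS = -3.24 J/K

At constant volume, ΔS = nC_V ln(T₂/T₁) with C_V = 3R/2 = 12.47 J mol⁻¹ K⁻¹.
ΔS = 0.624 × 12.47 × ln(153/232) = -3.24 J/K.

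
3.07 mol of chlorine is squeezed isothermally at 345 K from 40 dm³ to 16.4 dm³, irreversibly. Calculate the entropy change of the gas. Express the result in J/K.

ΔS_gas = -22.8 J/K

Entropy is a state function, so ΔS_gas depends only on the end states.
For an isothermal ideal gas ΔS_gas = nR ln(V₂/V₁) = 3.07 × 8.314 × ln(16.4/40) = -22.8 J/K.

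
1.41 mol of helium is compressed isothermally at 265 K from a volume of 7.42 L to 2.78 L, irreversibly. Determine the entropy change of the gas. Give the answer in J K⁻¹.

ΔS_gas = -11.5 J/K

Entropy is a state function, so ΔS_gas depends only on the end states.
For an isothermal ideal gas ΔS_gas = nR ln(V₂/V₁) = 1.41 × 8.314 × ln(2.78/7.42) = -11.5 J/K.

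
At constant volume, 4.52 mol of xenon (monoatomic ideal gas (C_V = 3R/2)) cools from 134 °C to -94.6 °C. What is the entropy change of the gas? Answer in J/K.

In kelvin: T₁ = 407.15 K, T₂ = 178.55 K. At constant volume, ΔS = nC_V ln(T₂/T₁) with C_V = 3R/2 = 12.47 J mol⁻¹ K⁻¹.
ΔS = 4.52 × 12.47 × ln(178.55/407.15) = -46.5 J/K.

ΔS = -46.5 J/K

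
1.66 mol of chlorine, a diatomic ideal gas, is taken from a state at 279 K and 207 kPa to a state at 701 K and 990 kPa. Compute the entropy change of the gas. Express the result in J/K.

ΔS = 22.9 J/K

ΔS = nC_p ln(T₂/T₁) − nR ln(P₂/P₁), with C_p = 7R/2 = 29.1 J mol⁻¹ K⁻¹ for a diatomic ideal gas.
ΔS = 1.66 × [29.1 × ln(701/279) − 8.314 × ln(990/207)] = 22.9 J/K.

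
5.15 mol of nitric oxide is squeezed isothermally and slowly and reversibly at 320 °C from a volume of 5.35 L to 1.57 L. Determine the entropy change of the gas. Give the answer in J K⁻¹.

For an isothermal ideal gas ΔS_gas = nR ln(V₂/V₁) = 5.15 × 8.314 × ln(1.57/5.35) = -52.5 J/K.

ΔS_gas = -52.5 J/K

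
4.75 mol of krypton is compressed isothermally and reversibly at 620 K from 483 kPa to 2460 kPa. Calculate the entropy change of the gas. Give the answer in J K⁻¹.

For an isothermal ideal gas ΔS_gas = nR ln(P₁/P₂) = 4.75 × 8.314 × ln(483/2460) = -64.3 J/K.

ΔS_gas = -64.3 J/K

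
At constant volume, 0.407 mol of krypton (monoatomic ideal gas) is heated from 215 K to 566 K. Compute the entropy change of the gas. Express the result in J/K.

At constant volume, ΔS = nC_V ln(T₂/T₁) with C_V = 3R/2 = 12.47 J mol⁻¹ K⁻¹.
ΔS = 0.407 × 12.47 × ln(566/215) = 4.91 J/K.

ΔS = 4.91 J/K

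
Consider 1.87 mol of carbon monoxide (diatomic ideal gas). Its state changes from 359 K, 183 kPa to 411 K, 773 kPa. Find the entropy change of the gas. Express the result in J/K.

ΔS = -15 J/K

ΔS = nC_p ln(T₂/T₁) − nR ln(P₂/P₁), with C_p = 7R/2 = 29.1 J mol⁻¹ K⁻¹ for a diatomic ideal gas.
ΔS = 1.87 × [29.1 × ln(411/359) − 8.314 × ln(773/183)] = -15 J/K.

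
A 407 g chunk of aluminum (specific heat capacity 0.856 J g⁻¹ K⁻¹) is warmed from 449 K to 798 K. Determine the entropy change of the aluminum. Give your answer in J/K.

ΔS = 200 J/K

ΔS = ∫dQ_rev/T = m c ln(T₂/T₁) = 407 × 0.856 × ln(798/449) = 200 J/K.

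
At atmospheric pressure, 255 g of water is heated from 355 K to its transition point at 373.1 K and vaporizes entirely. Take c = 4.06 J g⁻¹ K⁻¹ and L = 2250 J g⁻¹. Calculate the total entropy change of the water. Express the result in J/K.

Warming step: ΔS₁ = m c ln(T_tr/T_i) = 255 × 4.06 × ln(373.1/355) = 51.48 J/K.
Phase change: ΔS₂ = +mL/T_tr = 255 × 2250 / 373.1 = 1538 J/K.
ΔS_total = (51.48) + (1538) = 1590 J/K.

ΔS = 1590 J/K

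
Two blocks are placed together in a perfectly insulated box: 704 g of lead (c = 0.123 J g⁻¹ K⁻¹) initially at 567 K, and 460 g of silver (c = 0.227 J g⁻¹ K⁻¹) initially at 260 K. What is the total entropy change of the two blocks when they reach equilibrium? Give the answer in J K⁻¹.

ΔS_total = 14.4 J/K

Energy balance: T_f = (m₁c₁T₁ + m₂c₂T₂)/(m₁c₁ + m₂c₂) = 399.17 K.
ΔS₁ = m₁c₁ ln(T_f/T₁) = 86.592 × ln(399.17/567) = -30.39 J/K.
ΔS₂ = m₂c₂ ln(T_f/T₂) = 104.42 × ln(399.17/260) = 44.77 J/K.
ΔS_total = -30.39 + 44.77 = 14.4 J/K.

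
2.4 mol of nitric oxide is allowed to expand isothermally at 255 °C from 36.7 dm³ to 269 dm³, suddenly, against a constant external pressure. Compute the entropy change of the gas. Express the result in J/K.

Entropy is a state function, so ΔS_gas depends only on the end states.
For an isothermal ideal gas ΔS_gas = nR ln(V₂/V₁) = 2.4 × 8.314 × ln(269/36.7) = 39.7 J/K.

ΔS_gas = 39.7 J/K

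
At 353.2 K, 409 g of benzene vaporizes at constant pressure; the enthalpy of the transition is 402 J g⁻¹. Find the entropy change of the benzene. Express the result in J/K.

ΔS = 466 J/K

Heat absorbed by the substance: Q = mL = 409 × 402 = 164418 J.
At constant T, ΔS = Q_rev/T = 164418 / 353.2 = 466 J/K.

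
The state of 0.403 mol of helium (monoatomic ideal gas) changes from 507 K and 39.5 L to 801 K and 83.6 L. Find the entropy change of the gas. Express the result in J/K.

Entropy is a state function: ΔS = nC_V ln(T₂/T₁) + nR ln(V₂/V₁), with C_V = 3R/2 = 12.47 J mol⁻¹ K⁻¹ for a monoatomic ideal gas.
ΔS = 0.403 × [12.47 × ln(801/507) + 8.314 × ln(83.6/39.5)] = 4.81 J/K.

ΔS = 4.81 J/K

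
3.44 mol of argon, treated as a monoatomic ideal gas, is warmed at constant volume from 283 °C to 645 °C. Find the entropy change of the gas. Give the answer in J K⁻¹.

ΔS = 21.5 J/K

In kelvin: T₁ = 556.15 K, T₂ = 918.15 K. At constant volume, ΔS = nC_V ln(T₂/T₁) with C_V = 3R/2 = 12.47 J mol⁻¹ K⁻¹.
ΔS = 3.44 × 12.47 × ln(918.15/556.15) = 21.5 J/K.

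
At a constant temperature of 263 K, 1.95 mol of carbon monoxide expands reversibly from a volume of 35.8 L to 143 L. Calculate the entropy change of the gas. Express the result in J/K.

ΔS_gas = 22.5 J/K

For an isothermal ideal gas ΔS_gas = nR ln(V₂/V₁) = 1.95 × 8.314 × ln(143/35.8) = 22.5 J/K.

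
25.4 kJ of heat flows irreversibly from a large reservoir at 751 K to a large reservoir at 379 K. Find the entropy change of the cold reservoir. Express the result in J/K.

ΔS_cold = 67 J/K

The cold reservoir gains heat Q, so ΔS_cold = +Q/T_C = 25400/379 = 67 J/K.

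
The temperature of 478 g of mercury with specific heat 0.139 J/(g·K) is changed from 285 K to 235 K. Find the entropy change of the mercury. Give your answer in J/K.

ΔS = ∫dQ_rev/T = m c ln(T₂/T₁) = 478 × 0.139 × ln(235/285) = -12.8 J/K.

ΔS = -12.8 J/K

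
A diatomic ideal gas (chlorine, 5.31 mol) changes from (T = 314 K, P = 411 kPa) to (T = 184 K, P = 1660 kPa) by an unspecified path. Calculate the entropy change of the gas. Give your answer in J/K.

ΔS = -144 J/K

ΔS = nC_p ln(T₂/T₁) − nR ln(P₂/P₁), with C_p = 7R/2 = 29.1 J mol⁻¹ K⁻¹ for a diatomic ideal gas.
ΔS = 5.31 × [29.1 × ln(184/314) − 8.314 × ln(1660/411)] = -144 J/K.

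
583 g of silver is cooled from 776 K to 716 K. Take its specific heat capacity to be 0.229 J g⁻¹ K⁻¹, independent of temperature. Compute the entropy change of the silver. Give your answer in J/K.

ΔS = -10.7 J/K

ΔS = ∫dQ_rev/T = m c ln(T₂/T₁) = 583 × 0.229 × ln(716/776) = -10.7 J/K.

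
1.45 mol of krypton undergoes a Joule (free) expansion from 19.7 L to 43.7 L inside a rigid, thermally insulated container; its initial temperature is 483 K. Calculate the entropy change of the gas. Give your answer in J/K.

ΔS_gas = 9.6 J/K

No heat is exchanged and no work is done, so the ideal-gas temperature stays constant.
Entropy is a state function; using a reversible isothermal path, ΔS_gas = nR ln(V₂/V₁) = 1.45 × 8.314 × ln(43.7/19.7) = 9.6 J/K.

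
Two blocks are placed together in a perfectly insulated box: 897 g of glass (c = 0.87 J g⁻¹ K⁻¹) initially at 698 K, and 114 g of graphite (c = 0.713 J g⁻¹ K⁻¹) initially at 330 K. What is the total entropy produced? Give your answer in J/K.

ΔS_total = 16.9 J/K

Energy balance: T_f = (m₁c₁T₁ + m₂c₂T₂)/(m₁c₁ + m₂c₂) = 663.29 K.
ΔS₁ = m₁c₁ ln(T_f/T₁) = 780.39 × ln(663.29/698) = -39.81 J/K.
ΔS₂ = m₂c₂ ln(T_f/T₂) = 81.282 × ln(663.29/330) = 56.74 J/K.
ΔS_total = -39.81 + 56.74 = 16.9 J/K.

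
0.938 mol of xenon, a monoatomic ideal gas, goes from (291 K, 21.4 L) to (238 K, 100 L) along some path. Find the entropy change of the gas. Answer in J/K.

Entropy is a state function: ΔS = nC_V ln(T₂/T₁) + nR ln(V₂/V₁), with C_V = 3R/2 = 12.47 J mol⁻¹ K⁻¹ for a monoatomic ideal gas.
ΔS = 0.938 × [12.47 × ln(238/291) + 8.314 × ln(100/21.4)] = 9.67 J/K.

ΔS = 9.67 J/K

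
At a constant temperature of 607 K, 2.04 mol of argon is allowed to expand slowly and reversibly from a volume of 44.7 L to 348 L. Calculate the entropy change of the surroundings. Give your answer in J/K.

ΔS_surr = -34.8 J/K

For an isothermal ideal gas ΔS_gas = nR ln(V₂/V₁) = 2.04 × 8.314 × ln(348/44.7) = 34.8 J/K.
The process is reversible, so ΔS_surr = −ΔS_gas = -34.8 J/K and ΔS_universe = 0.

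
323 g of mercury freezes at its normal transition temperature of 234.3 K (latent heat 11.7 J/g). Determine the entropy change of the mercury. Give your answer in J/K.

ΔS = -16.1 J/K

Heat released by the substance: Q = −mL = −323 × 11.7 = −3779.1 J.
At constant T, ΔS = Q_rev/T = −3779.1 / 234.3 = -16.1 J/K.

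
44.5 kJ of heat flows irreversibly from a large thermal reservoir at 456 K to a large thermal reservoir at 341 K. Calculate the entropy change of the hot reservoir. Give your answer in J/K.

ΔS_hot = -97.6 J/K

The hot reservoir loses heat Q, so ΔS_hot = −Q/T_H = −44500/456 = -97.6 J/K.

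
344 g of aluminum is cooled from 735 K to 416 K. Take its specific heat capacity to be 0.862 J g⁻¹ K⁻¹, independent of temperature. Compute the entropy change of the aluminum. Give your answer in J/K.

ΔS = -169 J/K

ΔS = ∫dQ_rev/T = m c ln(T₂/T₁) = 344 × 0.862 × ln(416/735) = -169 J/K.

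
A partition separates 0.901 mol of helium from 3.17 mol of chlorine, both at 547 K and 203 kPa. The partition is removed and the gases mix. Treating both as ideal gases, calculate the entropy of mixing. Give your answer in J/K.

ΔS_mix = 17.9 J/K

Mole fractions: x_A = 0.901/4.07 = 0.221, x_B = 0.779.
ΔS_mix = −R(n_A ln x_A + n_B ln x_B) = −8.314 × (0.901 ln 0.221 + 3.17 ln 0.779) = 17.9 J/K.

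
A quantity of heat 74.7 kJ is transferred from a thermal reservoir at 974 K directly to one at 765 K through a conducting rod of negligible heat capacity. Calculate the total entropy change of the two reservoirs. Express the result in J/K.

ΔS_total = 21 J/K

ΔS_hot = −Q/T_H = −74700/974 = -76.69 J/K and ΔS_cold = +Q/T_C = 74700/765 = 97.65 J/K.
ΔS_total = -76.69 + 97.65 = 21 J/K, positive as the second law requires.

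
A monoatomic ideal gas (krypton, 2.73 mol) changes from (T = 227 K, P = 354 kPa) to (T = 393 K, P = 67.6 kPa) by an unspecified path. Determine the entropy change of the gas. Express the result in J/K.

ΔS = 68.7 J/K

ΔS = nC_p ln(T₂/T₁) − nR ln(P₂/P₁), with C_p = 5R/2 = 20.79 J mol⁻¹ K⁻¹ for a monoatomic ideal gas.
ΔS = 2.73 × [20.79 × ln(393/227) − 8.314 × ln(67.6/354)] = 68.7 J/K.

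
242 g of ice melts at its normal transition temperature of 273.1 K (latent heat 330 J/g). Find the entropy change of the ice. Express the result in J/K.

Heat absorbed by the substance: Q = mL = 242 × 330 = 79860 J.
At constant T, ΔS = Q_rev/T = 79860 / 273.1 = 292 J/K.

ΔS = 292 J/K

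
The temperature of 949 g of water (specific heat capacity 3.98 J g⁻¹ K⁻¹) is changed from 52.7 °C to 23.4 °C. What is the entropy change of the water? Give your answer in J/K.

ΔS = -356 J/K

In kelvin: T₁ = 325.85 K, T₂ = 296.55 K. ΔS = ∫dQ_rev/T = m c ln(T₂/T₁) = 949 × 3.98 × ln(296.55/325.85) = -356 J/K.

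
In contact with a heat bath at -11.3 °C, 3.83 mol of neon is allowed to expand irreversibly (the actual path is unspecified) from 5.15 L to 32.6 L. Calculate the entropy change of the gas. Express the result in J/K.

ΔS_gas = 58.8 J/K

Entropy is a state function, so ΔS_gas depends only on the end states.
For an isothermal ideal gas ΔS_gas = nR ln(V₂/V₁) = 3.83 × 8.314 × ln(32.6/5.15) = 58.8 J/K.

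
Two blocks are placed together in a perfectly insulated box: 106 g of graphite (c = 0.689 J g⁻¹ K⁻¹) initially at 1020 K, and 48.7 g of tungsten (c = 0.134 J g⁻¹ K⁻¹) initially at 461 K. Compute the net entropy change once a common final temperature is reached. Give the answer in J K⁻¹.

Energy balance: T_f = (m₁c₁T₁ + m₂c₂T₂)/(m₁c₁ + m₂c₂) = 974.15 K.
ΔS₁ = m₁c₁ ln(T_f/T₁) = 73.034 × ln(974.15/1020) = -3.359 J/K.
ΔS₂ = m₂c₂ ln(T_f/T₂) = 6.5258 × ln(974.15/461) = 4.882 J/K.
ΔS_total = -3.359 + 4.882 = 1.52 J/K.

ΔS_total = 1.52 J/K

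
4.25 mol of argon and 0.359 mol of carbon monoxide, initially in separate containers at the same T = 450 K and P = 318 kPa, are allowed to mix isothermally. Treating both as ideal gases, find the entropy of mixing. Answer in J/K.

Mole fractions: x_A = 4.25/4.61 = 0.922, x_B = 0.0779.
ΔS_mix = −R(n_A ln x_A + n_B ln x_B) = −8.314 × (4.25 ln 0.922 + 0.359 ln 0.0779) = 10.5 J/K.

ΔS_mix = 10.5 J/K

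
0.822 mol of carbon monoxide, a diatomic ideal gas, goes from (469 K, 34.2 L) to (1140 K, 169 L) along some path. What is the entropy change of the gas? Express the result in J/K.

ΔS = 26.1 J/K

Entropy is a state function: ΔS = nC_V ln(T₂/T₁) + nR ln(V₂/V₁), with C_V = 5R/2 = 20.79 J mol⁻¹ K⁻¹ for a diatomic ideal gas.
ΔS = 0.822 × [20.79 × ln(1140/469) + 8.314 × ln(169/34.2)] = 26.1 J/K.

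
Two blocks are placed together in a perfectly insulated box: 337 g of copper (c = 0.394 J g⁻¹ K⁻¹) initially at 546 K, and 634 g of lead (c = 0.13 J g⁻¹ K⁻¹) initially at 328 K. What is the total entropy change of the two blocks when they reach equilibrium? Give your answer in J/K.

Energy balance: T_f = (m₁c₁T₁ + m₂c₂T₂)/(m₁c₁ + m₂c₂) = 462.51 K.
ΔS₁ = m₁c₁ ln(T_f/T₁) = 132.778 × ln(462.51/546) = -22.036 J/K.
ΔS₂ = m₂c₂ ln(T_f/T₂) = 82.42 × ln(462.51/328) = 28.323 J/K.
ΔS_total = -22.036 + 28.323 = 6.29 J/K.

ΔS_total = 6.29 J/K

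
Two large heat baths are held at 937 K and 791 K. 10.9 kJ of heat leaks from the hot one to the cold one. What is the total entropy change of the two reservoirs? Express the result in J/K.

ΔS_total = 2.15 J/K

ΔS_hot = −Q/T_H = −10900/937 = -11.63 J/K and ΔS_cold = +Q/T_C = 10900/791 = 13.78 J/K.
ΔS_total = -11.63 + 13.78 = 2.15 J/K, positive as the second law requires.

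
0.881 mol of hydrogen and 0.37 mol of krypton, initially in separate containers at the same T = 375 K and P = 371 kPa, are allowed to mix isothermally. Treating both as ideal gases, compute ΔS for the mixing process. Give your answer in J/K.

ΔS_mix = 6.32 J/K

Mole fractions: x_A = 0.881/1.25 = 0.704, x_B = 0.296.
ΔS_mix = −R(n_A ln x_A + n_B ln x_B) = −8.314 × (0.881 ln 0.704 + 0.37 ln 0.296) = 6.32 J/K.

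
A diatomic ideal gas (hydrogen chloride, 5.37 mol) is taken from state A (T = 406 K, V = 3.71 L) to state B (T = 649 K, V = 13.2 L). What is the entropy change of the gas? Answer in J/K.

Entropy is a state function: ΔS = nC_V ln(T₂/T₁) + nR ln(V₂/V₁), with C_V = 5R/2 = 20.79 J mol⁻¹ K⁻¹ for a diatomic ideal gas.
ΔS = 5.37 × [20.79 × ln(649/406) + 8.314 × ln(13.2/3.71)] = 109 J/K.

ΔS = 109 J/K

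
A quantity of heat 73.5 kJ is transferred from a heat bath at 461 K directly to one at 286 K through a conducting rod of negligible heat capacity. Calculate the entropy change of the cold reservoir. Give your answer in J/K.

ΔS_cold = 257 J/K

The cold reservoir gains heat Q, so ΔS_cold = +Q/T_C = 73500/286 = 257 J/K.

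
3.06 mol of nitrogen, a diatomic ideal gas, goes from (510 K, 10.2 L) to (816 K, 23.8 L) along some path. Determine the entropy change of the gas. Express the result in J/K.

ΔS = 51.4 J/K

Entropy is a state function: ΔS = nC_V ln(T₂/T₁) + nR ln(V₂/V₁), with C_V = 5R/2 = 20.79 J mol⁻¹ K⁻¹ for a diatomic ideal gas.
ΔS = 3.06 × [20.79 × ln(816/510) + 8.314 × ln(23.8/10.2)] = 51.4 J/K.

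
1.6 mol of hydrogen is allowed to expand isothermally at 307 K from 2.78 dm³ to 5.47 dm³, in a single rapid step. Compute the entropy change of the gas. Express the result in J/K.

ΔS_gas = 9 J/K

Entropy is a state function, so ΔS_gas depends only on the end states.
For an isothermal ideal gas ΔS_gas = nR ln(V₂/V₁) = 1.6 × 8.314 × ln(5.47/2.78) = 9 J/K.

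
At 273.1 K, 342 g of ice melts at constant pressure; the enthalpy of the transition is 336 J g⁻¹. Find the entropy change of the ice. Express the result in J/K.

ΔS = 421 J/K

Heat absorbed by the substance: Q = mL = 342 × 336 = 114912 J.
At constant T, ΔS = Q_rev/T = 114912 / 273.1 = 421 J/K.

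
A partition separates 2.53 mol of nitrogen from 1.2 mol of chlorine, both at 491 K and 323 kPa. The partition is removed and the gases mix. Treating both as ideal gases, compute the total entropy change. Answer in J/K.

Mole fractions: x_A = 2.53/3.73 = 0.678, x_B = 0.322.
ΔS_mix = −R(n_A ln x_A + n_B ln x_B) = −8.314 × (2.53 ln 0.678 + 1.2 ln 0.322) = 19.5 J/K.

ΔS_mix = 19.5 J/K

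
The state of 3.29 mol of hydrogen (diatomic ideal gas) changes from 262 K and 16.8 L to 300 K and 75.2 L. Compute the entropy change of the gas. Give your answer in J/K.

ΔS = 50.3 J/K

Entropy is a state function: ΔS = nC_V ln(T₂/T₁) + nR ln(V₂/V₁), with C_V = 5R/2 = 20.79 J mol⁻¹ K⁻¹ for a diatomic ideal gas.
ΔS = 3.29 × [20.79 × ln(300/262) + 8.314 × ln(75.2/16.8)] = 50.3 J/K.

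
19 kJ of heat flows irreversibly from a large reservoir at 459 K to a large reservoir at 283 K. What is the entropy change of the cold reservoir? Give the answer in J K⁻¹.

The cold reservoir gains heat Q, so ΔS_cold = +Q/T_C = 19000/283 = 67.1 J/K.

ΔS_cold = 67.1 J/K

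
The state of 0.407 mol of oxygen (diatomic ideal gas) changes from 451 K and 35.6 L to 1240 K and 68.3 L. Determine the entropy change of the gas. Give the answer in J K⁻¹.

ΔS = 10.8 J/K

Entropy is a state function: ΔS = nC_V ln(T₂/T₁) + nR ln(V₂/V₁), with C_V = 5R/2 = 20.79 J mol⁻¹ K⁻¹ for a diatomic ideal gas.
ΔS = 0.407 × [20.79 × ln(1240/451) + 8.314 × ln(68.3/35.6)] = 10.8 J/K.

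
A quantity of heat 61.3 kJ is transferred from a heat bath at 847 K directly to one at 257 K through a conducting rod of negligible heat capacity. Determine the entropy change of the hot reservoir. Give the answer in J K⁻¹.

ΔS_hot = -72.4 J/K

The hot reservoir loses heat Q, so ΔS_hot = −Q/T_H = −61300/847 = -72.4 J/K.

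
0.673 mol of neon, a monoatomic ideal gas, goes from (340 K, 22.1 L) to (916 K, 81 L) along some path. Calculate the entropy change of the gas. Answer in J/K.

Entropy is a state function: ΔS = nC_V ln(T₂/T₁) + nR ln(V₂/V₁), with C_V = 3R/2 = 12.47 J mol⁻¹ K⁻¹ for a monoatomic ideal gas.
ΔS = 0.673 × [12.47 × ln(916/340) + 8.314 × ln(81/22.1)] = 15.6 J/K.

ΔS = 15.6 J/K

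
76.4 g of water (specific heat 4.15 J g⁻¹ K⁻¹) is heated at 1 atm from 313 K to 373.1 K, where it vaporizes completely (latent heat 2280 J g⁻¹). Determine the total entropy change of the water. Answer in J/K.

ΔS = 523 J/K

Warming step: ΔS₁ = m c ln(T_tr/T_i) = 76.4 × 4.15 × ln(373.1/313) = 55.69 J/K.
Phase change: ΔS₂ = +mL/T_tr = 76.4 × 2280 / 373.1 = 466.9 J/K.
ΔS_total = (55.69) + (466.9) = 523 J/K.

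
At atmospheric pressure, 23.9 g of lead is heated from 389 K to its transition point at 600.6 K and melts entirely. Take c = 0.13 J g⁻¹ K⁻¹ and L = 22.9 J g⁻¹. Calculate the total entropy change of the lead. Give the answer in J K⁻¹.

Warming step: ΔS₁ = m c ln(T_tr/T_i) = 23.9 × 0.13 × ln(600.6/389) = 1.35 J/K.
Phase change: ΔS₂ = +mL/T_tr = 23.9 × 22.9 / 600.6 = 0.9113 J/K.
ΔS_total = (1.35) + (0.9113) = 2.26 J/K.

ΔS = 2.26 J/K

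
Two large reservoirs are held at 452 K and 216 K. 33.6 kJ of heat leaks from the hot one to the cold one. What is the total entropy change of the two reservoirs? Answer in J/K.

ΔS_hot = −Q/T_H = −33600/452 = -74.336 J/K and ΔS_cold = +Q/T_C = 33600/216 = 155.56 J/K.
ΔS_total = -74.336 + 155.56 = 81.2 J/K, positive as the second law requires.

ΔS_total = 81.2 J/K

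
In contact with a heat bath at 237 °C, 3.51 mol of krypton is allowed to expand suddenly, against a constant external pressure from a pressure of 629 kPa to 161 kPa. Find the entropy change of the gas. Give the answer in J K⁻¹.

Entropy is a state function, so ΔS_gas depends only on the end states.
For an isothermal ideal gas ΔS_gas = nR ln(P₁/P₂) = 3.51 × 8.314 × ln(629/161) = 39.8 J/K.

ΔS_gas = 39.8 J/K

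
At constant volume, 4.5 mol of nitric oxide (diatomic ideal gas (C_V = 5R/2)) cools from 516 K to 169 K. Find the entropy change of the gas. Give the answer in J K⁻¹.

ΔS = -104 J/K

At constant volume, ΔS = nC_V ln(T₂/T₁) with C_V = 5R/2 = 20.79 J mol⁻¹ K⁻¹.
ΔS = 4.5 × 20.79 × ln(169/516) = -104 J/K.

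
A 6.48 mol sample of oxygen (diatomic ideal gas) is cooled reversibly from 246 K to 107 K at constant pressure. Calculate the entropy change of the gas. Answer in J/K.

ΔS = -157 J/K

At constant pressure, ΔS = nC_p ln(T₂/T₁) with C_p = 7R/2 = 29.1 J mol⁻¹ K⁻¹.
ΔS = 6.48 × 29.1 × ln(107/246) = -157 J/K.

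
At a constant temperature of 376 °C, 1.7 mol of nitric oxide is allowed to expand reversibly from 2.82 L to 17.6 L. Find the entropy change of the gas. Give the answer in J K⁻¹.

For an isothermal ideal gas ΔS_gas = nR ln(V₂/V₁) = 1.7 × 8.314 × ln(17.6/2.82) = 25.9 J/K.

ΔS_gas = 25.9 J/K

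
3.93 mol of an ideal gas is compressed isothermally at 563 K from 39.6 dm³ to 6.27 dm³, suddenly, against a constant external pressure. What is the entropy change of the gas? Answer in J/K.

ΔS_gas = -60.2 J/K

Entropy is a state function, so ΔS_gas depends only on the end states.
For an isothermal ideal gas ΔS_gas = nR ln(V₂/V₁) = 3.93 × 8.314 × ln(6.27/39.6) = -60.2 J/K.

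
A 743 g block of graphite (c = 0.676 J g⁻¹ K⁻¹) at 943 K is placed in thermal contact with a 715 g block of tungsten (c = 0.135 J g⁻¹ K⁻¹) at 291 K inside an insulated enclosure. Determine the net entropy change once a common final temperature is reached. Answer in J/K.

Energy balance: T_f = (m₁c₁T₁ + m₂c₂T₂)/(m₁c₁ + m₂c₂) = 837.9 K.
ΔS₁ = m₁c₁ ln(T_f/T₁) = 502.268 × ln(837.9/943) = -59.35 J/K.
ΔS₂ = m₂c₂ ln(T_f/T₂) = 96.525 × ln(837.9/291) = 102.1 J/K.
ΔS_total = -59.35 + 102.1 = 42.7 J/K.

ΔS_total = 42.7 J/K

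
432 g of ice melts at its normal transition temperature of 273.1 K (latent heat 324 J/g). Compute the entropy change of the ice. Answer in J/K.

ΔS = 513 J/K

Heat absorbed by the substance: Q = mL = 432 × 324 = 139968 J.
At constant T, ΔS = Q_rev/T = 139968 / 273.1 = 513 J/K.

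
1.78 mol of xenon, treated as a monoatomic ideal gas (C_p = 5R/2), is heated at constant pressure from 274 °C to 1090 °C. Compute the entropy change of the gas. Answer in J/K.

In kelvin: T₁ = 547.15 K, T₂ = 1363.15 K. At constant pressure, ΔS = nC_p ln(T₂/T₁) with C_p = 5R/2 = 20.79 J mol⁻¹ K⁻¹.
ΔS = 1.78 × 20.79 × ln(1363.15/547.15) = 33.8 J/K.

ΔS = 33.8 J/K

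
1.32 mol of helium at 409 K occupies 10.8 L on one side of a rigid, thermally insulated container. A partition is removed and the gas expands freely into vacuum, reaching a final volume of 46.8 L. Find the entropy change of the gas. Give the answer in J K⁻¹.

ΔS_gas = 16.1 J/K

For an ideal gas in free expansion Q = 0 and W = 0, so T is unchanged.
Entropy is a state function; using a reversible isothermal path, ΔS_gas = nR ln(V₂/V₁) = 1.32 × 8.314 × ln(46.8/10.8) = 16.1 J/K.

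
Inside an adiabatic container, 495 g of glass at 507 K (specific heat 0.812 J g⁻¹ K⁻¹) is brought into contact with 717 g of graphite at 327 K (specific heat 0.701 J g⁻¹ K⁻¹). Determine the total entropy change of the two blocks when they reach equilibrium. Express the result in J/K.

Energy balance: T_f = (m₁c₁T₁ + m₂c₂T₂)/(m₁c₁ + m₂c₂) = 406.98 K.
ΔS₁ = m₁c₁ ln(T_f/T₁) = 401.94 × ln(406.98/507) = -88.32 J/K.
ΔS₂ = m₂c₂ ln(T_f/T₂) = 502.617 × ln(406.98/327) = 110 J/K.
ΔS_total = -88.32 + 110 = 21.7 J/K.

ΔS_total = 21.7 J/K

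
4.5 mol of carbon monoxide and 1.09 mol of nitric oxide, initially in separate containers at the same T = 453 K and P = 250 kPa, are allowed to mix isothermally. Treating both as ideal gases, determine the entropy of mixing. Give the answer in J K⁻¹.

ΔS_mix = 22.9 J/K

Mole fractions: x_A = 4.5/5.59 = 0.805, x_B = 0.195.
ΔS_mix = −R(n_A ln x_A + n_B ln x_B) = −8.314 × (4.5 ln 0.805 + 1.09 ln 0.195) = 22.9 J/K.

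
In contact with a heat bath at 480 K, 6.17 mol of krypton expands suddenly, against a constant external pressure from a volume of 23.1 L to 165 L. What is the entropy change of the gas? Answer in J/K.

ΔS_gas = 101 J/K

Entropy is a state function, so ΔS_gas depends only on the end states.
For an isothermal ideal gas ΔS_gas = nR ln(V₂/V₁) = 6.17 × 8.314 × ln(165/23.1) = 101 J/K.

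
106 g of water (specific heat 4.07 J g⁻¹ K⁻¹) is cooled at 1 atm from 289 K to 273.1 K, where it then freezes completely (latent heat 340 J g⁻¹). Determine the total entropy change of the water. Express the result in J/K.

ΔS = -156 J/K

Cooling step: ΔS₁ = m c ln(T_tr/T_i) = 106 × 4.07 × ln(273.1/289) = -24.41 J/K.
Phase change: ΔS₂ = −mL/T_tr = −106 × 340 / 273.1 = -132 J/K.
ΔS_total = (-24.41) + (-132) = -156 J/K.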